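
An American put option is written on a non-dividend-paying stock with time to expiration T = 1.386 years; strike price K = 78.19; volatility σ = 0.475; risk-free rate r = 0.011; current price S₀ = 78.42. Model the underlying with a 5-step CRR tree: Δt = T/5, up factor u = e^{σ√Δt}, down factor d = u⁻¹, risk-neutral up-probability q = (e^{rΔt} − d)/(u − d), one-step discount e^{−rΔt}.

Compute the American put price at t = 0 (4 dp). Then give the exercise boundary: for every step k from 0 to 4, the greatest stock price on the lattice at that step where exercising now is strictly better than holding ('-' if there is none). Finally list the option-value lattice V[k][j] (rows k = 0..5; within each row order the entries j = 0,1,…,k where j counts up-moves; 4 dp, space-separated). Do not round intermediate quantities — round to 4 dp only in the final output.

price = 17.3760
boundary = - - - 37.0334 47.5559
tree:
17.3760
24.0792 9.0961
32.1945 14.0761 2.9185
41.1566 21.1862 5.2637 0.0000
49.3509 30.6341 9.4933 0.0000 0.0000
55.7320 41.1566 17.1217 0.0000 0.0000 0.0000

params: Δt=0.27720 u=1.28414 d=0.77873 q=0.44384 e^(-rΔt)=0.99696
t_5 payoffs: 55.7320 41.1566 17.1217 0.0000 0.0000 0.0000
t_4: node(4,0) S=28.8391 payoff=49.3509 vs cont=49.1128 → 49.3509 [stop]  node(4,1) S=47.5559 payoff=30.6341 vs cont=30.3960 → 30.6341 [stop]  node(4,2) S=78.4200 payoff=0.0000 vs cont=9.4933 → 9.4933 [wait]  node(4,3) S=129.3151 payoff=0.0000 vs cont=0.0000 → 0.0000 [wait]  node(4,4) S=213.2414 payoff=0.0000 vs cont=0.0000 → 0.0000 [wait]  ⇒ S*(4)=47.5559
t_3: node(3,0) S=37.0334 payoff=41.1566 vs cont=40.9186 → 41.1566 [stop]  node(3,1) S=61.0683 payoff=17.1217 vs cont=21.1862 → 21.1862 [wait]  node(3,2) S=100.7020 payoff=0.0000 vs cont=5.2637 → 5.2637 [wait]  node(3,3) S=166.0582 payoff=0.0000 vs cont=0.0000 → 0.0000 [wait]  ⇒ S*(3)=37.0334
t_2: node(2,0) S=47.5559 payoff=30.6341 vs cont=32.1945 → 32.1945 [wait]  node(2,1) S=78.4200 payoff=0.0000 vs cont=14.0761 → 14.0761 [wait]  node(2,2) S=129.3151 payoff=0.0000 vs cont=2.9185 → 2.9185 [wait]  ⇒ S*(2)=-
t_1: node(1,0) S=61.0683 payoff=17.1217 vs cont=24.0792 → 24.0792 [wait]  node(1,1) S=100.7020 payoff=0.0000 vs cont=9.0961 → 9.0961 [wait]  ⇒ S*(1)=-
t_0: node(0,0) S=78.4200 payoff=0.0000 vs cont=17.3760 → 17.3760 [wait]  ⇒ S*(0)=-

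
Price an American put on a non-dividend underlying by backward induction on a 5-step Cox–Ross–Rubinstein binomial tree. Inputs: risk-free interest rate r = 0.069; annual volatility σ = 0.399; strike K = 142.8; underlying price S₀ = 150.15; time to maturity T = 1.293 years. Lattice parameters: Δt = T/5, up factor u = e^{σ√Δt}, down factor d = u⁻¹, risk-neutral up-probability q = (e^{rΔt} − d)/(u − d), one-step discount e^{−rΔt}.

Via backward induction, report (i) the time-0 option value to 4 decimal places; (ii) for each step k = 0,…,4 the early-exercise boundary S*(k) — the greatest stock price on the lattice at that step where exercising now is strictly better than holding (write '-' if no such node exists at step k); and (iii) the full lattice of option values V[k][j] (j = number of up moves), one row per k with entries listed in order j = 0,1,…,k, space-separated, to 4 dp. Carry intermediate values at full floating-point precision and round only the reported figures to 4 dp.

price = 18.6927
boundary = - - - 81.6897 100.0660
tree:
18.6927
28.9131 8.8855
43.0763 15.4322 2.4907
61.1103 26.1395 5.0062 0.0000
76.1120 42.7340 10.0620 0.0000 0.0000
88.3587 61.1103 20.2239 0.0000 0.0000 0.0000

params: Δt=0.25860 u=1.22495 d=0.81636 q=0.49351 e^(-rΔt)=0.98231
t_5 payoffs: 88.3587 61.1103 20.2239 0.0000 0.0000 0.0000
t_4: node(4,0) S=66.6880 payoff=76.1120 vs cont=73.5865 → 76.1120 [stop]  node(4,1) S=100.0660 payoff=42.7340 vs cont=40.2086 → 42.7340 [stop]  node(4,2) S=150.1500 payoff=0.0000 vs cont=10.0620 → 10.0620 [wait]  node(4,3) S=225.3015 payoff=0.0000 vs cont=0.0000 → 0.0000 [wait]  node(4,4) S=338.0671 payoff=0.0000 vs cont=0.0000 → 0.0000 [wait]  ⇒ S*(4)=100.0660
t_3: node(3,0) S=81.6897 payoff=61.1103 vs cont=58.5849 → 61.1103 [stop]  node(3,1) S=122.5761 payoff=20.2239 vs cont=26.1395 → 26.1395 [wait]  node(3,2) S=183.9267 payoff=0.0000 vs cont=5.0062 → 5.0062 [wait]  node(3,3) S=275.9837 payoff=0.0000 vs cont=0.0000 → 0.0000 [wait]  ⇒ S*(3)=81.6897
t_2: node(2,0) S=100.0660 payoff=42.7340 vs cont=43.0763 → 43.0763 [wait]  node(2,1) S=150.1500 payoff=0.0000 vs cont=15.4322 → 15.4322 [wait]  node(2,2) S=225.3015 payoff=0.0000 vs cont=2.4907 → 2.4907 [wait]  ⇒ S*(2)=-
t_1: node(1,0) S=122.5761 payoff=20.2239 vs cont=28.9131 → 28.9131 [wait]  node(1,1) S=183.9267 payoff=0.0000 vs cont=8.8855 → 8.8855 [wait]  ⇒ S*(1)=-
t_0: node(0,0) S=150.1500 payoff=0.0000 vs cont=18.6927 → 18.6927 [wait]  ⇒ S*(0)=-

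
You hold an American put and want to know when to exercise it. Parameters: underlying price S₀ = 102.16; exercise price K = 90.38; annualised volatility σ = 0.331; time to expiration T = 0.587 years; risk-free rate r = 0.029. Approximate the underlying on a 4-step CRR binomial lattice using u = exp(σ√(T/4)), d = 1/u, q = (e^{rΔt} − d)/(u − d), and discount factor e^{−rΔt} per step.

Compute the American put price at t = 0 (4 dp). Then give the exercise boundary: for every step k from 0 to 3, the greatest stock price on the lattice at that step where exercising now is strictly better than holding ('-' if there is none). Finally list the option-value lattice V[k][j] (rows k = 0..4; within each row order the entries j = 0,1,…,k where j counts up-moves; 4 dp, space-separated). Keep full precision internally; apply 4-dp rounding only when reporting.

params: Δt=0.14675 u=1.13519 d=0.88091 q=0.48511 e^(-rΔt)=0.99575
t_4 payoffs: 28.8612 11.1035 0.0000 0.0000 0.0000
t_3: node(3,0) S=69.8355 payoff=20.5445 vs cont=20.1607 → 20.5445 [stop]  node(3,1) S=89.9938 payoff=0.3862 vs cont=5.6928 → 5.6928 [wait]  node(3,2) S=115.9709 payoff=0.0000 vs cont=0.0000 → 0.0000 [wait]  node(3,3) S=149.4465 payoff=0.0000 vs cont=0.0000 → 0.0000 [wait]  ⇒ S*(3)=69.8355
t_2: node(2,0) S=79.2765 payoff=11.1035 vs cont=13.2831 → 13.2831 [wait]  node(2,1) S=102.1600 payoff=0.0000 vs cont=2.9187 → 2.9187 [wait]  node(2,2) S=131.6490 payoff=0.0000 vs cont=0.0000 → 0.0000 [wait]  ⇒ S*(2)=-
t_1: node(1,0) S=89.9938 payoff=0.3862 vs cont=8.2201 → 8.2201 [wait]  node(1,1) S=115.9709 payoff=0.0000 vs cont=1.4964 → 1.4964 [wait]  ⇒ S*(1)=-
t_0: node(0,0) S=102.1600 payoff=0.0000 vs cont=4.9373 → 4.9373 [wait]  ⇒ S*(0)=-

price = 4.9373
boundary = - - - 69.8355
tree:
4.9373
8.2201 1.4964
13.2831 2.9187 0.0000
20.5445 5.6928 0.0000 0.0000
28.8612 11.1035 0.0000 0.0000 0.0000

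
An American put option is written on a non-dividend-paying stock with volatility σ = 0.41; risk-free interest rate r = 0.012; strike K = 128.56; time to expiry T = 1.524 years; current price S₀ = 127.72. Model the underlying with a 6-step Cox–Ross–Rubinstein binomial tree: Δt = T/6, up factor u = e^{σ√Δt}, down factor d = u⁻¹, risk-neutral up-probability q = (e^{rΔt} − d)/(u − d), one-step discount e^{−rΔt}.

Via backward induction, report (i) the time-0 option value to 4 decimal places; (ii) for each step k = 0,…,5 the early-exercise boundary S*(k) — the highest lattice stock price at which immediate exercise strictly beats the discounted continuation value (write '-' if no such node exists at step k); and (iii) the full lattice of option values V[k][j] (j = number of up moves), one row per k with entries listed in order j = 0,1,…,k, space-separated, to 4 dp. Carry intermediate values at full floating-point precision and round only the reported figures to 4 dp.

price = 24.1574
boundary = - - - 68.7131 84.4849 103.8769
tree:
24.1574
33.9959 12.5754
46.1409 19.7266 4.1234
59.8469 30.0896 7.4887 0.1341
72.6744 44.0751 13.5973 0.2472 0.0000
83.1073 59.8469 24.6831 0.4557 0.0000 0.0000
91.5925 72.6744 44.0751 0.8400 0.0000 0.0000 0.0000

Δt=0.25400, u=1.22953, d=0.81332, q=0.45586, disc=e^(-rΔt)=0.99696
k=6 terminal: V=max(K-S,0) → 91.5925 72.6744 44.0751 0.8400 0.0000 0.0000 0.0000
k=5: j=0 S=45.4527 intr=83.1073 cont=82.7160 V=83.1073[EX]; j=1 S=68.7131 intr=59.8469 cont=59.4556 V=59.8469[EX]; j=2 S=103.8769 intr=24.6831 cont=24.2918 V=24.6831[EX]; j=3 S=157.0358 intr=0.0000 cont=0.4557 V=0.4557[hold]; j=4 S=237.3987 intr=0.0000 cont=0.0000 V=0.0000[hold]; j=5 S=358.8871 intr=0.0000 cont=0.0000 V=0.0000[hold]  S*(5)=103.8769
k=4: j=0 S=55.8856 intr=72.6744 cont=72.2832 V=72.6744[EX]; j=1 S=84.4849 intr=44.0751 cont=43.6838 V=44.0751[EX]; j=2 S=127.7200 intr=0.8400 cont=13.5973 V=13.5973[hold]; j=3 S=193.0805 intr=0.0000 cont=0.2472 V=0.2472[hold]; j=4 S=291.8892 intr=0.0000 cont=0.0000 V=0.0000[hold]  S*(4)=84.4849
k=3: j=0 S=68.7131 intr=59.8469 cont=59.4556 V=59.8469[EX]; j=1 S=103.8769 intr=24.6831 cont=30.0896 V=30.0896[hold]; j=2 S=157.0358 intr=0.0000 cont=7.4887 V=7.4887[hold]; j=3 S=237.3987 intr=0.0000 cont=0.1341 V=0.1341[hold]  S*(3)=68.7131
k=2: j=0 S=84.4849 intr=44.0751 cont=46.1409 V=46.1409[hold]; j=1 S=127.7200 intr=0.8400 cont=19.7266 V=19.7266[hold]; j=2 S=193.0805 intr=0.0000 cont=4.1234 V=4.1234[hold]  S*(2)=-
k=1: j=0 S=103.8769 intr=24.6831 cont=33.9959 V=33.9959[hold]; j=1 S=157.0358 intr=0.0000 cont=12.5754 V=12.5754[hold]  S*(1)=-
k=0: j=0 S=127.7200 intr=0.8400 cont=24.1574 V=24.1574[hold]  S*(0)=-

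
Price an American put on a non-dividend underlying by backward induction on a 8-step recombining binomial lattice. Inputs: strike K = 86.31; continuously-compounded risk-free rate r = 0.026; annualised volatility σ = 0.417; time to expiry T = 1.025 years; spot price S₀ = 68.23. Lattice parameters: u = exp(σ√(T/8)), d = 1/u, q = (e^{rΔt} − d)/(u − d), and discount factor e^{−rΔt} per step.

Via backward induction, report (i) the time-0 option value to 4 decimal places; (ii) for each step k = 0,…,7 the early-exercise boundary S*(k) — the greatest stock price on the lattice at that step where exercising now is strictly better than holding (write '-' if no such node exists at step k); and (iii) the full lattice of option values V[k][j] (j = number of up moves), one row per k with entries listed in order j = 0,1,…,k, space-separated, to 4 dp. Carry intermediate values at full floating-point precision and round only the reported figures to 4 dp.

Δt=0.12812  u=1.16098  d=0.86134  q=0.47389  discount=0.99667
step 8 (expiry): payoffs max(K−S,0) = 65.6380 58.4469 48.7541 35.6894 18.0800 0.0000 0.0000 0.0000 0.0000
step 7: (k=7,j=0): S=23.9997, (K−S)⁺=62.3103, hold=62.0233 ⇒ V=62.3103 exercise | (k=7,j=1): S=32.3485, (K−S)⁺=53.9615, hold=53.6744 ⇒ V=53.9615 exercise | (k=7,j=2): S=43.6016, (K−S)⁺=42.7084, hold=42.4213 ⇒ V=42.7084 exercise | (k=7,j=3): S=58.7694, (K−S)⁺=27.5406, hold=27.2536 ⇒ V=27.5406 exercise | (k=7,j=4): S=79.2136, (K−S)⁺=7.0964, hold=9.4804 ⇒ V=9.4804 continue | (k=7,j=5): S=106.7697, (K−S)⁺=0.0000, hold=0.0000 ⇒ V=0.0000 continue | (k=7,j=6): S=143.9118, (K−S)⁺=0.0000, hold=0.0000 ⇒ V=0.0000 continue | (k=7,j=7): S=193.9746, (K−S)⁺=0.0000, hold=0.0000 ⇒ V=0.0000 continue  boundary S*=58.7694
step 6: (k=6,j=0): S=27.8631, (K−S)⁺=58.4469, hold=58.1598 ⇒ V=58.4469 exercise | (k=6,j=1): S=37.5559, (K−S)⁺=48.7541, hold=48.4670 ⇒ V=48.7541 exercise | (k=6,j=2): S=50.6206, (K−S)⁺=35.6894, hold=35.4024 ⇒ V=35.6894 exercise | (k=6,j=3): S=68.2300, (K−S)⁺=18.0800, hold=18.9190 ⇒ V=18.9190 continue | (k=6,j=4): S=91.9653, (K−S)⁺=0.0000, hold=4.9712 ⇒ V=4.9712 continue | (k=6,j=5): S=123.9573, (K−S)⁺=0.0000, hold=0.0000 ⇒ V=0.0000 continue | (k=6,j=6): S=167.0785, (K−S)⁺=0.0000, hold=0.0000 ⇒ V=0.0000 continue  boundary S*=50.6206
step 5: (k=5,j=0): S=32.3485, (K−S)⁺=53.9615, hold=53.6744 ⇒ V=53.9615 exercise | (k=5,j=1): S=43.6016, (K−S)⁺=42.7084, hold=42.4213 ⇒ V=42.7084 exercise | (k=5,j=2): S=58.7694, (K−S)⁺=27.5406, hold=27.6498 ⇒ V=27.6498 continue | (k=5,j=3): S=79.2136, (K−S)⁺=7.0964, hold=12.2683 ⇒ V=12.2683 continue | (k=5,j=4): S=106.7697, (K−S)⁺=0.0000, hold=2.6067 ⇒ V=2.6067 continue | (k=5,j=5): S=143.9118, (K−S)⁺=0.0000, hold=0.0000 ⇒ V=0.0000 continue  boundary S*=43.6016
step 4: (k=4,j=0): S=37.5559, (K−S)⁺=48.7541, hold=48.4670 ⇒ V=48.7541 exercise | (k=4,j=1): S=50.6206, (K−S)⁺=35.6894, hold=35.4540 ⇒ V=35.6894 exercise | (k=4,j=2): S=68.2300, (K−S)⁺=18.0800, hold=20.2930 ⇒ V=20.2930 continue | (k=4,j=3): S=91.9653, (K−S)⁺=0.0000, hold=7.6642 ⇒ V=7.6642 continue | (k=4,j=4): S=123.9573, (K−S)⁺=0.0000, hold=1.3668 ⇒ V=1.3668 continue  boundary S*=50.6206
step 3: (k=3,j=0): S=43.6016, (K−S)⁺=42.7084, hold=42.4213 ⇒ V=42.7084 exercise | (k=3,j=1): S=58.7694, (K−S)⁺=27.5406, hold=28.2988 ⇒ V=28.2988 continue | (k=3,j=2): S=79.2136, (K−S)⁺=7.0964, hold=14.2607 ⇒ V=14.2607 continue | (k=3,j=3): S=106.7697, (K−S)⁺=0.0000, hold=4.6644 ⇒ V=4.6644 continue  boundary S*=43.6016
step 2: (k=2,j=0): S=50.6206, (K−S)⁺=35.6894, hold=35.7605 ⇒ V=35.7605 continue | (k=2,j=1): S=68.2300, (K−S)⁺=18.0800, hold=21.5743 ⇒ V=21.5743 continue | (k=2,j=2): S=91.9653, (K−S)⁺=0.0000, hold=9.6808 ⇒ V=9.6808 continue  boundary S*=-
step 1: (k=1,j=0): S=58.7694, (K−S)⁺=27.5406, hold=28.9412 ⇒ V=28.9412 continue | (k=1,j=1): S=79.2136, (K−S)⁺=7.0964, hold=15.8851 ⇒ V=15.8851 continue  boundary S*=-
step 0: (k=0,j=0): S=68.2300, (K−S)⁺=18.0800, hold=22.6784 ⇒ V=22.6784 continue  boundary S*=-

price = 22.6784
boundary = - - - 43.6016 50.6206 43.6016 50.6206 58.7694
tree:
22.6784
28.9412 15.8851
35.7605 21.5743 9.6808
42.7084 28.2988 14.2607 4.6644
48.7541 35.6894 20.2930 7.6642 1.3668
53.9615 42.7084 27.6498 12.2683 2.6067 0.0000
58.4469 48.7541 35.6894 18.9190 4.9712 0.0000 0.0000
62.3103 53.9615 42.7084 27.5406 9.4804 0.0000 0.0000 0.0000
65.6380 58.4469 48.7541 35.6894 18.0800 0.0000 0.0000 0.0000 0.0000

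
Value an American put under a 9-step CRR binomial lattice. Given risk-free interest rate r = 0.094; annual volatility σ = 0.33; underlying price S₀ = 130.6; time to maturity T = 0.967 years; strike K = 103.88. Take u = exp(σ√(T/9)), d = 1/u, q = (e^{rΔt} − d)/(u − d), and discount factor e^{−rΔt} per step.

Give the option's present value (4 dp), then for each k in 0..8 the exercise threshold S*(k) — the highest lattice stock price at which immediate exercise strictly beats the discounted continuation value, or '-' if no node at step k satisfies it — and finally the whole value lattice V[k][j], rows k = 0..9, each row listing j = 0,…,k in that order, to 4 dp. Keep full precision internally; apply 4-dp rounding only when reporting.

price = 3.4940
boundary = - - - - - 76.0423 84.7292 76.0423 84.7292
tree:
3.4940
5.6050 1.6122
8.7740 2.7870 0.5584
13.3488 4.7193 1.0564 0.1093
19.6467 7.7917 1.9734 0.2299 0.0000
27.8377 12.4639 3.6277 0.4836 0.0000 0.0000
35.6339 19.1508 6.5302 1.0174 0.0000 0.0000 0.0000
42.6308 27.8377 11.4205 2.1403 0.0000 0.0000 0.0000 0.0000
48.9104 35.6339 19.1508 4.5024 0.0000 0.0000 0.0000 0.0000 0.0000
54.5461 42.6308 27.8377 9.4716 0.0000 0.0000 0.0000 0.0000 0.0000 0.0000

Δt=0.10744, u=1.11424, d=0.89748, q=0.51981, disc=e^(-rΔt)=0.98995
k=9 terminal: V=max(K-S,0) → 54.5461 42.6308 27.8377 9.4716 0.0000 0.0000 0.0000 0.0000 0.0000 0.0000
k=8: j=0 S=54.9696 intr=48.9104 cont=47.8665 V=48.9104[EX]; j=1 S=68.2461 intr=35.6339 cont=34.5900 V=35.6339[EX]; j=2 S=84.7292 intr=19.1508 cont=18.1069 V=19.1508[EX]; j=3 S=105.1933 intr=0.0000 cont=4.5024 V=4.5024[hold]; j=4 S=130.6000 intr=0.0000 cont=0.0000 V=0.0000[hold]; j=5 S=162.1430 intr=0.0000 cont=0.0000 V=0.0000[hold]; j=6 S=201.3044 intr=0.0000 cont=0.0000 V=0.0000[hold]; j=7 S=249.9242 intr=0.0000 cont=0.0000 V=0.0000[hold]; j=8 S=310.2869 intr=0.0000 cont=0.0000 V=0.0000[hold]  S*(8)=84.7292
k=7: j=0 S=61.2492 intr=42.6308 cont=41.5869 V=42.6308[EX]; j=1 S=76.0423 intr=27.8377 cont=26.7938 V=27.8377[EX]; j=2 S=94.4084 intr=9.4716 cont=11.4205 V=11.4205[hold]; j=3 S=117.2103 intr=0.0000 cont=2.1403 V=2.1403[hold]; j=4 S=145.5193 intr=0.0000 cont=0.0000 V=0.0000[hold]; j=5 S=180.6657 intr=0.0000 cont=0.0000 V=0.0000[hold]; j=6 S=224.3008 intr=0.0000 cont=0.0000 V=0.0000[hold]; j=7 S=278.4748 intr=0.0000 cont=0.0000 V=0.0000[hold]  S*(7)=76.0423
k=6: j=0 S=68.2461 intr=35.6339 cont=34.5900 V=35.6339[EX]; j=1 S=84.7292 intr=19.1508 cont=19.1098 V=19.1508[EX]; j=2 S=105.1933 intr=0.0000 cont=6.5302 V=6.5302[hold]; j=3 S=130.6000 intr=0.0000 cont=1.0174 V=1.0174[hold]; j=4 S=162.1430 intr=0.0000 cont=0.0000 V=0.0000[hold]; j=5 S=201.3044 intr=0.0000 cont=0.0000 V=0.0000[hold]; j=6 S=249.9242 intr=0.0000 cont=0.0000 V=0.0000[hold]  S*(6)=84.7292
k=5: j=0 S=76.0423 intr=27.8377 cont=26.7938 V=27.8377[EX]; j=1 S=94.4084 intr=9.4716 cont=12.4639 V=12.4639[hold]; j=2 S=117.2103 intr=0.0000 cont=3.6277 V=3.6277[hold]; j=3 S=145.5193 intr=0.0000 cont=0.4836 V=0.4836[hold]; j=4 S=180.6657 intr=0.0000 cont=0.0000 V=0.0000[hold]; j=5 S=224.3008 intr=0.0000 cont=0.0000 V=0.0000[hold]  S*(5)=76.0423
k=4: j=0 S=84.7292 intr=19.1508 cont=19.6467 V=19.6467[hold]; j=1 S=105.1933 intr=0.0000 cont=7.7917 V=7.7917[hold]; j=2 S=130.6000 intr=0.0000 cont=1.9734 V=1.9734[hold]; j=3 S=162.1430 intr=0.0000 cont=0.2299 V=0.2299[hold]; j=4 S=201.3044 intr=0.0000 cont=0.0000 V=0.0000[hold]  S*(4)=-
k=3: j=0 S=94.4084 intr=9.4716 cont=13.3488 V=13.3488[hold]; j=1 S=117.2103 intr=0.0000 cont=4.7193 V=4.7193[hold]; j=2 S=145.5193 intr=0.0000 cont=1.0564 V=1.0564[hold]; j=3 S=180.6657 intr=0.0000 cont=0.1093 V=0.1093[hold]  S*(3)=-
k=2: j=0 S=105.1933 intr=0.0000 cont=8.7740 V=8.7740[hold]; j=1 S=130.6000 intr=0.0000 cont=2.7870 V=2.7870[hold]; j=2 S=162.1430 intr=0.0000 cont=0.5584 V=0.5584[hold]  S*(2)=-
k=1: j=0 S=117.2103 intr=0.0000 cont=5.6050 V=5.6050[hold]; j=1 S=145.5193 intr=0.0000 cont=1.6122 V=1.6122[hold]  S*(1)=-
k=0: j=0 S=130.6000 intr=0.0000 cont=3.4940 V=3.4940[hold]  S*(0)=-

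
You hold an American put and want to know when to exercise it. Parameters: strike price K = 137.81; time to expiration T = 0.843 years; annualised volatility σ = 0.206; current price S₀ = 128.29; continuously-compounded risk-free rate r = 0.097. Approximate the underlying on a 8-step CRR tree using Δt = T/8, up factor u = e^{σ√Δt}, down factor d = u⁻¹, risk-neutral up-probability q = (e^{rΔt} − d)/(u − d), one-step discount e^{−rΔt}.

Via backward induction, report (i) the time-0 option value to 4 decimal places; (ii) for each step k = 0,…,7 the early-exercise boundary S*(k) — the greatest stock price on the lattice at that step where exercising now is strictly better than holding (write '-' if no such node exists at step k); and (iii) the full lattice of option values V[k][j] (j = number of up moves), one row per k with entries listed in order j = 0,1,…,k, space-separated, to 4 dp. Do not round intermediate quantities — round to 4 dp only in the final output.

Δt=0.10537, u=1.06916, d=0.93532, q=0.56005, disc=e^(-rΔt)=0.98983
k=8 terminal: V=max(K-S,0) → 62.6719 51.9199 39.6292 25.5798 9.5200 0.0000 0.0000 0.0000 0.0000
k=7: j=0 S=80.3344 intr=57.4756 cont=56.0741 V=57.4756[EX]; j=1 S=91.8301 intr=45.9799 cont=44.5785 V=45.9799[EX]; j=2 S=104.9707 intr=32.8393 cont=31.4379 V=32.8393[EX]; j=3 S=119.9917 intr=17.8183 cont=16.4169 V=17.8183[EX]; j=4 S=137.1622 intr=0.6478 cont=4.1457 V=4.1457[hold]; j=5 S=156.7897 intr=0.0000 cont=0.0000 V=0.0000[hold]; j=6 S=179.2259 intr=0.0000 cont=0.0000 V=0.0000[hold]; j=7 S=204.8726 intr=0.0000 cont=0.0000 V=0.0000[hold]  S*(7)=119.9917
k=6: j=0 S=85.8901 intr=51.9199 cont=50.5184 V=51.9199[EX]; j=1 S=98.1808 intr=39.6292 cont=38.2278 V=39.6292[EX]; j=2 S=112.2302 intr=25.5798 cont=24.1784 V=25.5798[EX]; j=3 S=128.2900 intr=9.5200 cont=10.0577 V=10.0577[hold]; j=4 S=146.6479 intr=0.0000 cont=1.8054 V=1.8054[hold]; j=5 S=167.6329 intr=0.0000 cont=0.0000 V=0.0000[hold]; j=6 S=191.6207 intr=0.0000 cont=0.0000 V=0.0000[hold]  S*(6)=112.2302
k=5: j=0 S=91.8301 intr=45.9799 cont=44.5785 V=45.9799[EX]; j=1 S=104.9707 intr=32.8393 cont=31.4379 V=32.8393[EX]; j=2 S=119.9917 intr=17.8183 cont=16.7149 V=17.8183[EX]; j=3 S=137.1622 intr=0.6478 cont=5.3807 V=5.3807[hold]; j=4 S=156.7897 intr=0.0000 cont=0.7862 V=0.7862[hold]; j=5 S=179.2259 intr=0.0000 cont=0.0000 V=0.0000[hold]  S*(5)=119.9917
k=4: j=0 S=98.1808 intr=39.6292 cont=38.2278 V=39.6292[EX]; j=1 S=112.2302 intr=25.5798 cont=24.1784 V=25.5798[EX]; j=2 S=128.2900 intr=9.5200 cont=10.7423 V=10.7423[hold]; j=3 S=146.6479 intr=0.0000 cont=2.7790 V=2.7790[hold]; j=4 S=167.6329 intr=0.0000 cont=0.3424 V=0.3424[hold]  S*(4)=112.2302
k=3: j=0 S=104.9707 intr=32.8393 cont=31.4379 V=32.8393[EX]; j=1 S=119.9917 intr=17.8183 cont=17.0944 V=17.8183[EX]; j=2 S=137.1622 intr=0.6478 cont=6.2185 V=6.2185[hold]; j=3 S=156.7897 intr=0.0000 cont=1.4000 V=1.4000[hold]  S*(3)=119.9917
k=2: j=0 S=112.2302 intr=25.5798 cont=24.1784 V=25.5798[EX]; j=1 S=128.2900 intr=9.5200 cont=11.2067 V=11.2067[hold]; j=2 S=146.6479 intr=0.0000 cont=3.4841 V=3.4841[hold]  S*(2)=112.2302
k=1: j=0 S=119.9917 intr=17.8183 cont=17.3519 V=17.8183[EX]; j=1 S=137.1622 intr=0.6478 cont=6.8117 V=6.8117[hold]  S*(1)=119.9917
k=0: j=0 S=128.2900 intr=9.5200 cont=11.5355 V=11.5355[hold]  S*(0)=-

price = 11.5355
boundary = - 119.9917 112.2302 119.9917 112.2302 119.9917 112.2302 119.9917
tree:
11.5355
17.8183 6.8117
25.5798 11.2067 3.4841
32.8393 17.8183 6.2185 1.4000
39.6292 25.5798 10.7423 2.7790 0.3424
45.9799 32.8393 17.8183 5.3807 0.7862 0.0000
51.9199 39.6292 25.5798 10.0577 1.8054 0.0000 0.0000
57.4756 45.9799 32.8393 17.8183 4.1457 0.0000 0.0000 0.0000
62.6719 51.9199 39.6292 25.5798 9.5200 0.0000 0.0000 0.0000 0.0000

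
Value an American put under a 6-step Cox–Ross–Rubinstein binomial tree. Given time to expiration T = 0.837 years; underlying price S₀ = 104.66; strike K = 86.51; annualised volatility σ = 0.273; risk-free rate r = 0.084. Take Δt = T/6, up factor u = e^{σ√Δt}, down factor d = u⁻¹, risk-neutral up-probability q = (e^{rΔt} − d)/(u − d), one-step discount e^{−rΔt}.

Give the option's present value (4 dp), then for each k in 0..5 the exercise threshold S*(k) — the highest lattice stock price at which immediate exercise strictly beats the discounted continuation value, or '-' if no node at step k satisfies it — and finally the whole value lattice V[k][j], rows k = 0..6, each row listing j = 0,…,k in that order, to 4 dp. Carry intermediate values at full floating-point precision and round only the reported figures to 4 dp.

params: Δt=0.13950 u=1.10734 d=0.90306 q=0.53223 e^(-rΔt)=0.98835
t_6 payoffs: 29.7445 16.9035 1.1577 0.0000 0.0000 0.0000 0.0000
t_5: node(5,0) S=62.8590 payoff=23.6510 vs cont=22.6432 → 23.6510 [stop]  node(5,1) S=77.0784 payoff=9.4316 vs cont=8.4238 → 9.4316 [stop]  node(5,2) S=94.5144 payoff=0.0000 vs cont=0.5352 → 0.5352 [wait]  node(5,3) S=115.8947 payoff=0.0000 vs cont=0.0000 → 0.0000 [wait]  node(5,4) S=142.1114 payoff=0.0000 vs cont=0.0000 → 0.0000 [wait]  node(5,5) S=174.2586 payoff=0.0000 vs cont=0.0000 → 0.0000 [wait]  ⇒ S*(5)=77.0784
t_4: node(4,0) S=69.6065 payoff=16.9035 vs cont=15.8957 → 16.9035 [stop]  node(4,1) S=85.3523 payoff=1.1577 vs cont=4.6420 → 4.6420 [wait]  node(4,2) S=104.6600 payoff=0.0000 vs cont=0.2474 → 0.2474 [wait]  node(4,3) S=128.3353 payoff=0.0000 vs cont=0.0000 → 0.0000 [wait]  node(4,4) S=157.3662 payoff=0.0000 vs cont=0.0000 → 0.0000 [wait]  ⇒ S*(4)=69.6065
t_3: node(3,0) S=77.0784 payoff=9.4316 vs cont=10.2566 → 10.2566 [wait]  node(3,1) S=94.5144 payoff=0.0000 vs cont=2.2762 → 2.2762 [wait]  node(3,2) S=115.8947 payoff=0.0000 vs cont=0.1144 → 0.1144 [wait]  node(3,3) S=142.1114 payoff=0.0000 vs cont=0.0000 → 0.0000 [wait]  ⇒ S*(3)=-
t_2: node(2,0) S=85.3523 payoff=1.1577 vs cont=5.9392 → 5.9392 [wait]  node(2,1) S=104.6600 payoff=0.0000 vs cont=1.1125 → 1.1125 [wait]  node(2,2) S=128.3353 payoff=0.0000 vs cont=0.0529 → 0.0529 [wait]  ⇒ S*(2)=-
t_1: node(1,0) S=94.5144 payoff=0.0000 vs cont=3.3311 → 3.3311 [wait]  node(1,1) S=115.8947 payoff=0.0000 vs cont=0.5422 → 0.5422 [wait]  ⇒ S*(1)=-
t_0: node(0,0) S=104.6600 payoff=0.0000 vs cont=1.8252 → 1.8252 [wait]  ⇒ S*(0)=-

price = 1.8252
boundary = - - - - 69.6065 77.0784
tree:
1.8252
3.3311 0.5422
5.9392 1.1125 0.0529
10.2566 2.2762 0.1144 0.0000
16.9035 4.6420 0.2474 0.0000 0.0000
23.6510 9.4316 0.5352 0.0000 0.0000 0.0000
29.7445 16.9035 1.1577 0.0000 0.0000 0.0000 0.0000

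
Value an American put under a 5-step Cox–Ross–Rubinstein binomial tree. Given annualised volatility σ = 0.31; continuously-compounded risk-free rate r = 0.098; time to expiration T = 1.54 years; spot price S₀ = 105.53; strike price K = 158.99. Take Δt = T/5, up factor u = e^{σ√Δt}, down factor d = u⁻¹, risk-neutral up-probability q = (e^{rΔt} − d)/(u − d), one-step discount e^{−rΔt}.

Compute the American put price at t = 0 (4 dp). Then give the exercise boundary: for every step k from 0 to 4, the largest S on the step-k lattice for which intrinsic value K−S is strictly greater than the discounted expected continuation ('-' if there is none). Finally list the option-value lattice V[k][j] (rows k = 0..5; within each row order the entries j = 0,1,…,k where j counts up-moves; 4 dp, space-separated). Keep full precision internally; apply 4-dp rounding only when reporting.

price = 53.4600
boundary = 105.5300 125.3410 105.5300 125.3410 105.5300
tree:
53.4600
70.1398 33.6490
84.1832 53.4600 18.2932
96.0069 70.1398 33.6490 6.5374
105.9618 84.1832 53.4600 14.8317 0.0000
114.3433 96.0069 70.1398 33.6490 0.0000 0.0000

params: Δt=0.30800 u=1.18773 d=0.84194 q=0.54572 e^(-rΔt)=0.97027
t_5 payoffs: 114.3433 96.0069 70.1398 33.6490 0.0000 0.0000
t_4: node(4,0) S=53.0282 payoff=105.9618 vs cont=101.2346 → 105.9618 [stop]  node(4,1) S=74.8068 payoff=84.1832 vs cont=79.4559 → 84.1832 [stop]  node(4,2) S=105.5300 payoff=53.4600 vs cont=48.7327 → 53.4600 [stop]  node(4,3) S=148.8712 payoff=10.1188 vs cont=14.8317 → 14.8317 [wait]  node(4,4) S=210.0126 payoff=0.0000 vs cont=0.0000 → 0.0000 [wait]  ⇒ S*(4)=105.5300
t_3: node(3,0) S=62.9831 payoff=96.0069 vs cont=91.2797 → 96.0069 [stop]  node(3,1) S=88.8502 payoff=70.1398 vs cont=65.4125 → 70.1398 [stop]  node(3,2) S=125.3410 payoff=33.6490 vs cont=31.4171 → 33.6490 [stop]  node(3,3) S=176.8186 payoff=0.0000 vs cont=6.5374 → 6.5374 [wait]  ⇒ S*(3)=125.3410
t_2: node(2,0) S=74.8068 payoff=84.1832 vs cont=79.4559 → 84.1832 [stop]  node(2,1) S=105.5300 payoff=53.4600 vs cont=48.7327 → 53.4600 [stop]  node(2,2) S=148.8712 payoff=10.1188 vs cont=18.2932 → 18.2932 [wait]  ⇒ S*(2)=105.5300
t_1: node(1,0) S=88.8502 payoff=70.1398 vs cont=65.4125 → 70.1398 [stop]  node(1,1) S=125.3410 payoff=33.6490 vs cont=33.2500 → 33.6490 [stop]  ⇒ S*(1)=125.3410
t_0: node(0,0) S=105.5300 payoff=53.4600 vs cont=48.7327 → 53.4600 [stop]  ⇒ S*(0)=105.5300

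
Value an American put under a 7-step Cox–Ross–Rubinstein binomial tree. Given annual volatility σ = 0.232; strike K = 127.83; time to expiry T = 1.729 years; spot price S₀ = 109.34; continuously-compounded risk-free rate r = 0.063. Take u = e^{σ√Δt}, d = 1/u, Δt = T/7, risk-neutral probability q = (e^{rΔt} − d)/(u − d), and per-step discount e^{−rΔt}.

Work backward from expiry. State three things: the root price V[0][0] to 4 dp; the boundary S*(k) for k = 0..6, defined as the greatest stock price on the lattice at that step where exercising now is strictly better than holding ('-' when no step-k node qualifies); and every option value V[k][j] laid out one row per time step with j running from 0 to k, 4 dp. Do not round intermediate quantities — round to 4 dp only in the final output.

Δt=0.24700, u=1.12221, d=0.89110, q=0.53906, disc=e^(-rΔt)=0.98456
k=7 terminal: V=max(K-S,0) → 79.0486 66.3967 50.4633 30.3974 5.1273 0.0000 0.0000 0.0000
k=6: j=0 S=54.7431 intr=73.0869 cont=71.1132 V=73.0869[EX]; j=1 S=68.9413 intr=58.8887 cont=56.9150 V=58.8887[EX]; j=2 S=86.8219 intr=41.0081 cont=39.0344 V=41.0081[EX]; j=3 S=109.3400 intr=18.4900 cont=16.5162 V=18.4900[EX]; j=4 S=137.6984 intr=0.0000 cont=2.3269 V=2.3269[hold]; j=5 S=173.4119 intr=0.0000 cont=0.0000 V=0.0000[hold]; j=6 S=218.3881 intr=0.0000 cont=0.0000 V=0.0000[hold]  S*(6)=109.3400
k=5: j=0 S=61.4333 intr=66.3967 cont=64.4229 V=66.3967[EX]; j=1 S=77.3667 intr=50.4633 cont=48.4895 V=50.4633[EX]; j=2 S=97.4326 intr=30.3974 cont=28.4237 V=30.3974[EX]; j=3 S=122.7027 intr=5.1273 cont=9.6261 V=9.6261[hold]; j=4 S=154.5269 intr=0.0000 cont=1.0560 V=1.0560[hold]; j=5 S=194.6050 intr=0.0000 cont=0.0000 V=0.0000[hold]  S*(5)=97.4326
k=4: j=0 S=68.9413 intr=58.8887 cont=56.9150 V=58.8887[EX]; j=1 S=86.8219 intr=41.0081 cont=39.0344 V=41.0081[EX]; j=2 S=109.3400 intr=18.4900 cont=18.9039 V=18.9039[hold]; j=3 S=137.6984 intr=0.0000 cont=4.9290 V=4.9290[hold]; j=4 S=173.4119 intr=0.0000 cont=0.4792 V=0.4792[hold]  S*(4)=86.8219
k=3: j=0 S=77.3667 intr=50.4633 cont=48.4895 V=50.4633[EX]; j=1 S=97.4326 intr=30.3974 cont=28.6434 V=30.3974[EX]; j=2 S=122.7027 intr=5.1273 cont=11.1950 V=11.1950[hold]; j=3 S=154.5269 intr=0.0000 cont=2.4912 V=2.4912[hold]  S*(3)=97.4326
k=2: j=0 S=86.8219 intr=41.0081 cont=39.0344 V=41.0081[EX]; j=1 S=109.3400 intr=18.4900 cont=19.7366 V=19.7366[hold]; j=2 S=137.6984 intr=0.0000 cont=6.4027 V=6.4027[hold]  S*(2)=86.8219
k=1: j=0 S=97.4326 intr=30.3974 cont=29.0853 V=30.3974[EX]; j=1 S=122.7027 intr=5.1273 cont=12.3550 V=12.3550[hold]  S*(1)=97.4326
k=0: j=0 S=109.3400 intr=18.4900 cont=20.3523 V=20.3523[hold]  S*(0)=-

price = 20.3523
boundary = - 97.4326 86.8219 97.4326 86.8219 97.4326 109.3400
tree:
20.3523
30.3974 12.3550
41.0081 19.7366 6.4027
50.4633 30.3974 11.1950 2.4912
58.8887 41.0081 18.9039 4.9290 0.4792
66.3967 50.4633 30.3974 9.6261 1.0560 0.0000
73.0869 58.8887 41.0081 18.4900 2.3269 0.0000 0.0000
79.0486 66.3967 50.4633 30.3974 5.1273 0.0000 0.0000 0.0000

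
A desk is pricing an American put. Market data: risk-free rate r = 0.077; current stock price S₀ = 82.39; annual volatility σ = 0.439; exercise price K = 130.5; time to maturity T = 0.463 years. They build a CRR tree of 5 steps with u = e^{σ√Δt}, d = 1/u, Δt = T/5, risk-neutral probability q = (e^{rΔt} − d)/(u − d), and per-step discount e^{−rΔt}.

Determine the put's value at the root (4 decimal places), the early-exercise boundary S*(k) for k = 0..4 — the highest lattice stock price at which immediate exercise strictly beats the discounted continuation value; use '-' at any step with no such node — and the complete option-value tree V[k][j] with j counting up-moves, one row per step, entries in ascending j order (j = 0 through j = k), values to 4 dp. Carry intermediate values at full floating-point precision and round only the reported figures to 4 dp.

params: Δt=0.09260 u=1.14292 d=0.87495 q=0.49336 e^(-rΔt)=0.99290
t_5 payoffs: 88.2536 75.3146 58.4129 36.3346 7.4943 0.0000
t_4: node(4,0) S=48.2844 payoff=82.2156 vs cont=81.2884 → 82.2156 [stop]  node(4,1) S=63.0726 payoff=67.4274 vs cont=66.5002 → 67.4274 [stop]  node(4,2) S=82.3900 payoff=48.1100 vs cont=47.1828 → 48.1100 [stop]  node(4,3) S=107.6238 payoff=22.8762 vs cont=21.9490 → 22.8762 [stop]  node(4,4) S=140.5860 payoff=0.0000 vs cont=3.7700 → 3.7700 [wait]  ⇒ S*(4)=107.6238
t_3: node(3,0) S=55.1854 payoff=75.3146 vs cont=74.3875 → 75.3146 [stop]  node(3,1) S=72.0871 payoff=58.4129 vs cont=57.4857 → 58.4129 [stop]  node(3,2) S=94.1654 payoff=36.3346 vs cont=35.4074 → 36.3346 [stop]  node(3,3) S=123.0057 payoff=7.4943 vs cont=13.3545 → 13.3545 [wait]  ⇒ S*(3)=94.1654
t_2: node(2,0) S=63.0726 payoff=67.4274 vs cont=66.5002 → 67.4274 [stop]  node(2,1) S=82.3900 payoff=48.1100 vs cont=47.1828 → 48.1100 [stop]  node(2,2) S=107.6238 payoff=22.8762 vs cont=24.8196 → 24.8196 [wait]  ⇒ S*(2)=82.3900
t_1: node(1,0) S=72.0871 payoff=58.4129 vs cont=57.4857 → 58.4129 [stop]  node(1,1) S=94.1654 payoff=36.3346 vs cont=36.3594 → 36.3594 [wait]  ⇒ S*(1)=72.0871
t_0: node(0,0) S=82.3900 payoff=48.1100 vs cont=47.1950 → 48.1100 [stop]  ⇒ S*(0)=82.3900

price = 48.1100
boundary = 82.3900 72.0871 82.3900 94.1654 107.6238
tree:
48.1100
58.4129 36.3594
67.4274 48.1100 24.8196
75.3146 58.4129 36.3346 13.3545
82.2156 67.4274 48.1100 22.8762 3.7700
88.2536 75.3146 58.4129 36.3346 7.4943 0.0000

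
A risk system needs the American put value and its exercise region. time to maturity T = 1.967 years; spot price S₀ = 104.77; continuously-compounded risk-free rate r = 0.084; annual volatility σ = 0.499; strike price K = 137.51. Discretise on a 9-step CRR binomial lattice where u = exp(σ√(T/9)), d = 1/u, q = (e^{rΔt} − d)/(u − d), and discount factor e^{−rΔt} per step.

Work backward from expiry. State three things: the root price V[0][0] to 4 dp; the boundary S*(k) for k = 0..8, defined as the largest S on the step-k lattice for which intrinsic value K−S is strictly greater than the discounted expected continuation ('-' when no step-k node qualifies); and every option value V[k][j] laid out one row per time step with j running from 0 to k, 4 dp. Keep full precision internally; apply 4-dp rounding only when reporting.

params: Δt=0.21856 u=1.26274 d=0.79193 q=0.48130 e^(-rΔt)=0.98181
t_9 payoffs: 124.6743 117.0434 104.8759 85.4748 54.5395 5.2130 0.0000 0.0000 0.0000 0.0000
t_8: node(8,0) S=16.2081 payoff=121.3019 vs cont=118.8004 → 121.3019 [stop]  node(8,1) S=25.8439 payoff=111.6661 vs cont=109.1646 → 111.6661 [stop]  node(8,2) S=41.2083 payoff=96.3017 vs cont=93.8003 → 96.3017 [stop]  node(8,3) S=65.7069 payoff=71.8031 vs cont=69.3017 → 71.8031 [stop]  node(8,4) S=104.7700 payoff=32.7400 vs cont=30.2385 → 32.7400 [stop]  node(8,5) S=167.0564 payoff=0.0000 vs cont=2.6548 → 2.6548 [wait]  node(8,6) S=266.3726 payoff=0.0000 vs cont=0.0000 → 0.0000 [wait]  node(8,7) S=424.7328 payoff=0.0000 vs cont=0.0000 → 0.0000 [wait]  node(8,8) S=677.2392 payoff=0.0000 vs cont=0.0000 → 0.0000 [wait]  ⇒ S*(8)=104.7700
t_7: node(7,0) S=20.4666 payoff=117.0434 vs cont=114.5420 → 117.0434 [stop]  node(7,1) S=32.6341 payoff=104.8759 vs cont=102.3745 → 104.8759 [stop]  node(7,2) S=52.0352 payoff=85.4748 vs cont=82.9733 → 85.4748 [stop]  node(7,3) S=82.9705 payoff=54.5395 vs cont=52.0380 → 54.5395 [stop]  node(7,4) S=132.2970 payoff=5.2130 vs cont=17.9279 → 17.9279 [wait]  node(7,5) S=210.9485 payoff=0.0000 vs cont=1.3520 → 1.3520 [wait]  node(7,6) S=336.3587 payoff=0.0000 vs cont=0.0000 → 0.0000 [wait]  node(7,7) S=536.3261 payoff=0.0000 vs cont=0.0000 → 0.0000 [wait]  ⇒ S*(7)=82.9705
t_6: node(6,0) S=25.8439 payoff=111.6661 vs cont=109.1646 → 111.6661 [stop]  node(6,1) S=41.2083 payoff=96.3017 vs cont=93.8003 → 96.3017 [stop]  node(6,2) S=65.7069 payoff=71.8031 vs cont=69.3017 → 71.8031 [stop]  node(6,3) S=104.7700 payoff=32.7400 vs cont=36.2469 → 36.2469 [wait]  node(6,4) S=167.0564 payoff=0.0000 vs cont=9.7690 → 9.7690 [wait]  node(6,5) S=266.3726 payoff=0.0000 vs cont=0.6885 → 0.6885 [wait]  node(6,6) S=424.7328 payoff=0.0000 vs cont=0.0000 → 0.0000 [wait]  ⇒ S*(6)=65.7069
t_5: node(5,0) S=32.6341 payoff=104.8759 vs cont=102.3745 → 104.8759 [stop]  node(5,1) S=52.0352 payoff=85.4748 vs cont=82.9733 → 85.4748 [stop]  node(5,2) S=82.9705 payoff=54.5395 vs cont=53.6952 → 54.5395 [stop]  node(5,3) S=132.2970 payoff=5.2130 vs cont=23.0756 → 23.0756 [wait]  node(5,4) S=210.9485 payoff=0.0000 vs cont=5.3004 → 5.3004 [wait]  node(5,5) S=336.3587 payoff=0.0000 vs cont=0.3506 → 0.3506 [wait]  ⇒ S*(5)=82.9705
t_4: node(4,0) S=41.2083 payoff=96.3017 vs cont=93.8003 → 96.3017 [stop]  node(4,1) S=65.7069 payoff=71.8031 vs cont=69.3017 → 71.8031 [stop]  node(4,2) S=104.7700 payoff=32.7400 vs cont=38.6794 → 38.6794 [wait]  node(4,3) S=167.0564 payoff=0.0000 vs cont=14.2563 → 14.2563 [wait]  node(4,4) S=266.3726 payoff=0.0000 vs cont=2.8650 → 2.8650 [wait]  ⇒ S*(4)=65.7069
t_3: node(3,0) S=52.0352 payoff=85.4748 vs cont=82.9733 → 85.4748 [stop]  node(3,1) S=82.9705 payoff=54.5395 vs cont=54.8446 → 54.8446 [wait]  node(3,2) S=132.2970 payoff=5.2130 vs cont=26.4348 → 26.4348 [wait]  node(3,3) S=210.9485 payoff=0.0000 vs cont=8.6141 → 8.6141 [wait]  ⇒ S*(3)=52.0352
t_2: node(2,0) S=65.7069 payoff=71.8031 vs cont=69.4459 → 71.8031 [stop]  node(2,1) S=104.7700 payoff=32.7400 vs cont=40.4221 → 40.4221 [wait]  node(2,2) S=167.0564 payoff=0.0000 vs cont=17.5329 → 17.5329 [wait]  ⇒ S*(2)=65.7069
t_1: node(1,0) S=82.9705 payoff=54.5395 vs cont=55.6681 → 55.6681 [wait]  node(1,1) S=132.2970 payoff=5.2130 vs cont=28.8707 → 28.8707 [wait]  ⇒ S*(1)=-
t_0: node(0,0) S=104.7700 payoff=32.7400 vs cont=41.9926 → 41.9926 [wait]  ⇒ S*(0)=-

price = 41.9926
boundary = - - 65.7069 52.0352 65.7069 82.9705 65.7069 82.9705 104.7700
tree:
41.9926
55.6681 28.8707
71.8031 40.4221 17.5329
85.4748 54.8446 26.4348 8.6141
96.3017 71.8031 38.6794 14.2563 2.8650
104.8759 85.4748 54.5395 23.0756 5.3004 0.3506
111.6661 96.3017 71.8031 36.2469 9.7690 0.6885 0.0000
117.0434 104.8759 85.4748 54.5395 17.9279 1.3520 0.0000 0.0000
121.3019 111.6661 96.3017 71.8031 32.7400 2.6548 0.0000 0.0000 0.0000
124.6743 117.0434 104.8759 85.4748 54.5395 5.2130 0.0000 0.0000 0.0000 0.0000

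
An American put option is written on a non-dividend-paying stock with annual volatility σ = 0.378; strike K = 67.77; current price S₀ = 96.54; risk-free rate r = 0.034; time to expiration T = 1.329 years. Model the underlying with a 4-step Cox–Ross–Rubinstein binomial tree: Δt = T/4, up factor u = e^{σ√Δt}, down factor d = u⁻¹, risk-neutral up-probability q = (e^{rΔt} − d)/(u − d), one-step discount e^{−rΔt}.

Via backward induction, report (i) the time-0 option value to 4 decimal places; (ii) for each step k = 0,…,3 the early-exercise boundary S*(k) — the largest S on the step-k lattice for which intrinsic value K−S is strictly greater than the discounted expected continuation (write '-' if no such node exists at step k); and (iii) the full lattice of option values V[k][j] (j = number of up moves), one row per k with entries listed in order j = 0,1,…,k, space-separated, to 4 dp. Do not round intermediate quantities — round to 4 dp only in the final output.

price = 3.5671
boundary = - - - 50.2147
tree:
3.5671
6.1490 0.7602
10.4707 1.4551 0.0000
17.5553 2.7852 0.0000 0.0000
27.3864 5.3310 0.0000 0.0000 0.0000

params: Δt=0.33225 u=1.24344 d=0.80422 q=0.47161 e^(-rΔt)=0.98877
t_4 payoffs: 27.3864 5.3310 0.0000 0.0000 0.0000
t_3: node(3,0) S=50.2147 payoff=17.5553 vs cont=16.7941 → 17.5553 [stop]  node(3,1) S=77.6393 payoff=0.0000 vs cont=2.7852 → 2.7852 [wait]  node(3,2) S=120.0419 payoff=0.0000 vs cont=0.0000 → 0.0000 [wait]  node(3,3) S=185.6026 payoff=0.0000 vs cont=0.0000 → 0.0000 [wait]  ⇒ S*(3)=50.2147
t_2: node(2,0) S=62.4390 payoff=5.3310 vs cont=10.4707 → 10.4707 [wait]  node(2,1) S=96.5400 payoff=0.0000 vs cont=1.4551 → 1.4551 [wait]  node(2,2) S=149.2652 payoff=0.0000 vs cont=0.0000 → 0.0000 [wait]  ⇒ S*(2)=-
t_1: node(1,0) S=77.6393 payoff=0.0000 vs cont=6.1490 → 6.1490 [wait]  node(1,1) S=120.0419 payoff=0.0000 vs cont=0.7602 → 0.7602 [wait]  ⇒ S*(1)=-
t_0: node(0,0) S=96.5400 payoff=0.0000 vs cont=3.5671 → 3.5671 [wait]  ⇒ S*(0)=-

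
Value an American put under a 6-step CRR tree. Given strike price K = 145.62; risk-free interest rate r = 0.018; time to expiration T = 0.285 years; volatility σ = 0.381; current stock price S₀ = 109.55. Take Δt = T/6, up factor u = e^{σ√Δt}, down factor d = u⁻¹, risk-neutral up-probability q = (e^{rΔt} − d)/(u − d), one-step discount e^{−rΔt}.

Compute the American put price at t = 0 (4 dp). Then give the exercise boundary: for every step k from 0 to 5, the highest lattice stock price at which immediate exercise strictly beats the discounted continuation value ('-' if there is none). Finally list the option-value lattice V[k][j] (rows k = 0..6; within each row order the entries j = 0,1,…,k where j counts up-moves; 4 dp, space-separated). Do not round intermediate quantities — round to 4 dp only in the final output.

params: Δt=0.04750 u=1.08658 d=0.92032 q=0.48440 e^(-rΔt)=0.99915
t_6 payoffs: 79.0563 67.0309 52.8330 36.0700 16.2786 0.0000 0.0000
t_5: node(5,0) S=72.3269 payoff=73.2931 vs cont=73.1687 → 73.2931 [stop]  node(5,1) S=85.3935 payoff=60.2265 vs cont=60.1020 → 60.2265 [stop]  node(5,2) S=100.8207 payoff=44.7993 vs cont=44.6748 → 44.7993 [stop]  node(5,3) S=119.0351 payoff=26.5849 vs cont=26.4605 → 26.5849 [stop]  node(5,4) S=140.5400 payoff=5.0800 vs cont=8.3861 → 8.3861 [wait]  node(5,5) S=165.9300 payoff=0.0000 vs cont=0.0000 → 0.0000 [wait]  ⇒ S*(5)=119.0351
t_4: node(4,0) S=78.5891 payoff=67.0309 vs cont=66.9065 → 67.0309 [stop]  node(4,1) S=92.7870 payoff=52.8330 vs cont=52.7085 → 52.8330 [stop]  node(4,2) S=109.5500 payoff=36.0700 vs cont=35.9455 → 36.0700 [stop]  node(4,3) S=129.3414 payoff=16.2786 vs cont=17.7543 → 17.7543 [wait]  node(4,4) S=152.7082 payoff=0.0000 vs cont=4.3202 → 4.3202 [wait]  ⇒ S*(4)=109.5500
t_3: node(3,0) S=85.3935 payoff=60.2265 vs cont=60.1020 → 60.2265 [stop]  node(3,1) S=100.8207 payoff=44.7993 vs cont=44.6748 → 44.7993 [stop]  node(3,2) S=119.0351 payoff=26.5849 vs cont=27.1747 → 27.1747 [wait]  node(3,3) S=140.5400 payoff=5.0800 vs cont=11.2373 → 11.2373 [wait]  ⇒ S*(3)=100.8207
t_2: node(2,0) S=92.7870 payoff=52.8330 vs cont=52.7085 → 52.8330 [stop]  node(2,1) S=109.5500 payoff=36.0700 vs cont=36.2310 → 36.2310 [wait]  node(2,2) S=129.3414 payoff=16.2786 vs cont=19.4380 → 19.4380 [wait]  ⇒ S*(2)=92.7870
t_1: node(1,0) S=100.8207 payoff=44.7993 vs cont=44.7527 → 44.7993 [stop]  node(1,1) S=119.0351 payoff=26.5849 vs cont=28.0725 → 28.0725 [wait]  ⇒ S*(1)=100.8207
t_0: node(0,0) S=109.5500 payoff=36.0700 vs cont=36.6655 → 36.6655 [wait]  ⇒ S*(0)=-

price = 36.6655
boundary = - 100.8207 92.7870 100.8207 109.5500 119.0351
tree:
36.6655
44.7993 28.0725
52.8330 36.2310 19.4380
60.2265 44.7993 27.1747 11.2373
67.0309 52.8330 36.0700 17.7543 4.3202
73.2931 60.2265 44.7993 26.5849 8.3861 0.0000
79.0563 67.0309 52.8330 36.0700 16.2786 0.0000 0.0000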